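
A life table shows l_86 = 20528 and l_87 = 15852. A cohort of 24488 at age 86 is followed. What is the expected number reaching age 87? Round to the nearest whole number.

18910

The relevant probability is 15852/20528 = 0.772214.
Expected number = 24488 × 0.772214 = 18910.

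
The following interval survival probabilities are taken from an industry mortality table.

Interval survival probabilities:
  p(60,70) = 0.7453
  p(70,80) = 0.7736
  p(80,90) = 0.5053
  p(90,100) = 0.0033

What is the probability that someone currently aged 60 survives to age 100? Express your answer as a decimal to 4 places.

P(survive 60→100) = 0.7453 × 0.7736 × 0.5053 × 0.0033.
= 0.000961.

0.0010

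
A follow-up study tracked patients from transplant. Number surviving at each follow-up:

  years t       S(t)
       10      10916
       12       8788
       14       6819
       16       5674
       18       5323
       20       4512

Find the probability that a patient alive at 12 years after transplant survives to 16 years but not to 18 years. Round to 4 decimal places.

0.0399

This is the probability of reaching 16 but not 18, conditional on being alive at 12: (S(16) − S(18)) / S(12).
= (5674 − 5323) / 8788 = 351 / 8788 = 0.039941.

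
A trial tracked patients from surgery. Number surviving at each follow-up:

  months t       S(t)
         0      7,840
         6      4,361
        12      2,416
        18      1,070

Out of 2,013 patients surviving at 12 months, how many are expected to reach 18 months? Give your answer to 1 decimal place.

The relevant probability is 1,070/2,416 = 0.442881.
Expected number = 2,013 × 0.442881 = 891.5.

891.5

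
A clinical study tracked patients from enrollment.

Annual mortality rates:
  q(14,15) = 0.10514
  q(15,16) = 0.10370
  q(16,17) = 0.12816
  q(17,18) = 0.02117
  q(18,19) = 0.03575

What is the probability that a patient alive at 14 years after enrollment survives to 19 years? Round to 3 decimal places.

0.660

P(survive 14→19) = (1 − 0.10514) × (1 − 0.10370) × (1 − 0.12816) × (1 − 0.02117) × (1 − 0.03575).
= 0.89486 × 0.89630 × 0.87184 × 0.97883 × 0.96425 = 0.659997.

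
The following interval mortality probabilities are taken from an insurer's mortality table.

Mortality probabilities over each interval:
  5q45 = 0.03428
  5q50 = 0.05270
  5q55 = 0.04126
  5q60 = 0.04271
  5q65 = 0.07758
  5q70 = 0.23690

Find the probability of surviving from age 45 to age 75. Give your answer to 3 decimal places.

0.591

The overall survival probability is (1 − 0.03428) × (1 − 0.05270) × (1 − 0.04126) × (1 − 0.04271) × (1 − 0.07758) × (1 − 0.23690).
= 0.96572 × 0.94730 × 0.95874 × 0.95729 × 0.92242 × 0.76310 = 0.591008.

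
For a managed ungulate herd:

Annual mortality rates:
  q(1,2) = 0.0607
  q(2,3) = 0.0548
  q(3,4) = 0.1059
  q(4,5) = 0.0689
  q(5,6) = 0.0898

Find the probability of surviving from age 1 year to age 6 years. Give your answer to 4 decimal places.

0.6727

P(survive 1→6) = (1 − 0.0607) × (1 − 0.0548) × (1 − 0.1059) × (1 − 0.0689) × (1 − 0.0898).
= 0.9393 × 0.9452 × 0.8941 × 0.9311 × 0.9102 = 0.672740.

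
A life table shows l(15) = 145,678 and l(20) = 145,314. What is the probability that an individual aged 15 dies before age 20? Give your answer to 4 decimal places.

P(die before 20 | alive at 15) = 1 − l(20)/l(15) = 1 − 145,314/145,678 = (364)/145,678 = 0.002499.

0.0025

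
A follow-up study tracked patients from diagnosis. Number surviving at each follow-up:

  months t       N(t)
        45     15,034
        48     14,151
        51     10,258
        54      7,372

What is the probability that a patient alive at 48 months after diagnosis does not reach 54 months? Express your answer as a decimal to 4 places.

0.4790

P(die before 54 | alive at 48) = 1 − N(54)/N(48) = 1 − 7,372/14,151 = (6,779)/14,151 = 0.479047.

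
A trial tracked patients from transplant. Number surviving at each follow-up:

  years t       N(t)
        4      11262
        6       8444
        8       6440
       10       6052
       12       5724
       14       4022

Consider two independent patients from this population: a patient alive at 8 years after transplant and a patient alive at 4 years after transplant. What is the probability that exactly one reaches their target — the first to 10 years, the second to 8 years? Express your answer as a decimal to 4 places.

0.4368

p₁ = N(10)/N(8) = 6052/6440 = 0.939752; p₂ = N(8)/N(4) = 6440/11262 = 0.571834.
P(exactly one) = p₁(1−p₂) + (1−p₁)p₂ = 0.402370 + 0.034452 = 0.436822.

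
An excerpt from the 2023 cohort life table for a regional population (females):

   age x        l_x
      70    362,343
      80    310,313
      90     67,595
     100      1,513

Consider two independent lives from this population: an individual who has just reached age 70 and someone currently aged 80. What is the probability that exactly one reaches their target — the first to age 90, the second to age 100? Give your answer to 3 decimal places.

p₁ = l_90/l_70 = 67,595/362,343 = 0.186550; p₂ = l_100/l_80 = 1,513/310,313 = 0.004876.
P(exactly one) = p₁(1−p₂) + (1−p₁)p₂ = 0.185640 + 0.003966 = 0.189607.

0.190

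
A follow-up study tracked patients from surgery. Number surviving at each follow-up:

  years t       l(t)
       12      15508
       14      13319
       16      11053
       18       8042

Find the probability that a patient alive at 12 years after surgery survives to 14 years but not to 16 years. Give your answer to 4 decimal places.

This is the probability of reaching 14 but not 16, conditional on being alive at 12: (l(14) − l(16)) / l(12).
= (13319 − 11053) / 15508 = 2266 / 15508 = 0.146118.

0.1461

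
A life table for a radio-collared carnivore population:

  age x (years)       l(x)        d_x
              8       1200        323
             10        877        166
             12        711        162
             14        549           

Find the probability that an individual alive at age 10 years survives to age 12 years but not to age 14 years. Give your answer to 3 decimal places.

0.185

This is the probability of reaching 12 but not 14, conditional on being alive at 10: (l(12) − l(14)) / l(10).
= (711 − 549) / 877 = 162 / 877 = 0.184721.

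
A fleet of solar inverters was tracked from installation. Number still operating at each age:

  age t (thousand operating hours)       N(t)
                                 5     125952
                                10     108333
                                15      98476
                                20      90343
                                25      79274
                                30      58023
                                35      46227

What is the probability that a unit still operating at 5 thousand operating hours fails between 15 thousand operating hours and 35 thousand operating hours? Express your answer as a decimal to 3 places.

This is the probability of reaching 15 but not 35, conditional on being operational at 5: (N(15) − N(35)) / N(5).
= (98476 − 46227) / 125952 = 52249 / 125952 = 0.414833.

0.415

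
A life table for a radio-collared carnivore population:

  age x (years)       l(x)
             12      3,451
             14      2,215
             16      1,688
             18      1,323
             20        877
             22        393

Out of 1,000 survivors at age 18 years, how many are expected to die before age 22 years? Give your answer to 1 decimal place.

702.9

The relevant probability is 1 − 393/1,323 = 0.702948.
Expected number = 1,000 × 0.702948 = 702.9.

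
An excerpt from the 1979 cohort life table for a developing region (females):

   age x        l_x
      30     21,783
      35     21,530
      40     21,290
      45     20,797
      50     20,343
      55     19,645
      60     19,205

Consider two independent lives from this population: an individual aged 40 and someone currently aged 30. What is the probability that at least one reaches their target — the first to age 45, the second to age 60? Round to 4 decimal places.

p₁ = l_45/l_40 = 20,797/21,290 = 0.976844; p₂ = l_60/l_30 = 19,205/21,783 = 0.881651.
P(at least one) = 1 − (1−p₁)(1−p₂) = 1 − 0.023156 × 0.118349 = 0.997260.

0.9973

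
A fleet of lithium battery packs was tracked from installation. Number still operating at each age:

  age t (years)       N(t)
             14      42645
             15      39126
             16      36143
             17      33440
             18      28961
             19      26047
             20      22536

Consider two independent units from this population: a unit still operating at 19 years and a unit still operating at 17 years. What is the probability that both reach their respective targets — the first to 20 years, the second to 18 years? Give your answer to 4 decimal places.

p₁ = N(20)/N(19) = 22536/26047 = 0.865205; p₂ = N(18)/N(17) = 28961/33440 = 0.866059.
P(both) = p₁ × p₂ = 0.865205 × 0.866059 = 0.749319.

0.7493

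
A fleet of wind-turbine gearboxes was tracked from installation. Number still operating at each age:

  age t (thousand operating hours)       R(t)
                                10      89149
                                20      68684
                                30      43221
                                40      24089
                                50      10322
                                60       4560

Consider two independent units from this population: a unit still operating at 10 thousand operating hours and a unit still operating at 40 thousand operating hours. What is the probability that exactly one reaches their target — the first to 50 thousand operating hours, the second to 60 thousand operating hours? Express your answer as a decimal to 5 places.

p₁ = R(50)/R(10) = 10322/89149 = 0.115784; p₂ = R(60)/R(40) = 4560/24089 = 0.189298.
P(exactly one) = p₁(1−p₂) + (1−p₁)p₂ = 0.093866 + 0.167380 = 0.261247.

0.26125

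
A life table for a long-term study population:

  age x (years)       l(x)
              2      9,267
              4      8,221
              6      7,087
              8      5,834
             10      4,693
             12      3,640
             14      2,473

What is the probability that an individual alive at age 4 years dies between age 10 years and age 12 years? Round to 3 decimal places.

This is the probability of reaching 10 but not 12, conditional on being alive at 4: (l(10) − l(12)) / l(4).
= (4,693 − 3,640) / 8,221 = 1,053 / 8,221 = 0.128087.

0.128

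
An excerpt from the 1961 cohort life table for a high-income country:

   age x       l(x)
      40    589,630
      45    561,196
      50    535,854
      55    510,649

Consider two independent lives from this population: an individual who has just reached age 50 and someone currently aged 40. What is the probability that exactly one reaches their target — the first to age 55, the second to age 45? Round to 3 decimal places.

0.091

p₁ = l(55)/l(50) = 510,649/535,854 = 0.952963; p₂ = l(45)/l(40) = 561,196/589,630 = 0.951777.
P(exactly one) = p₁(1−p₂) + (1−p₁)p₂ = 0.045955 + 0.044769 = 0.090723.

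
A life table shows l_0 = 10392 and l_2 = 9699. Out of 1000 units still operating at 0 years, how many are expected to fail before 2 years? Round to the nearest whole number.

67

The relevant probability is 1 − 9699/10392 = 0.066686.
Expected number = 1000 × 0.066686 = 67.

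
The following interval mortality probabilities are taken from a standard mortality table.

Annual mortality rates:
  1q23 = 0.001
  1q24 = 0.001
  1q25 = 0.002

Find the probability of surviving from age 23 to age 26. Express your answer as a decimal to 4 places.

0.9960

Survival from 23 to 26 is the product of surviving each interval: (1 − 0.001) × (1 − 0.001) × (1 − 0.002).
= 0.999 × 0.999 × 0.998 = 0.996005.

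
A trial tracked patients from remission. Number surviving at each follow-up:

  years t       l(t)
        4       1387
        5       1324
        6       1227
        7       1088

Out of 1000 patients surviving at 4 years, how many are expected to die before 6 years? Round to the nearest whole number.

115

The relevant probability is 1 − 1227/1387 = 0.115357.
Expected number = 1000 × 0.115357 = 115.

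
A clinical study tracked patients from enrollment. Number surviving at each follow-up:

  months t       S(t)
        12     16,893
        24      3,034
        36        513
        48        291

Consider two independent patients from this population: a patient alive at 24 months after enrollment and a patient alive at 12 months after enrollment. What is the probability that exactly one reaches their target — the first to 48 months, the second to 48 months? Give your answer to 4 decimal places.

0.1098

p₁ = S(48)/S(24) = 291/3,034 = 0.095913; p₂ = S(48)/S(12) = 291/16,893 = 0.017226.
P(exactly one) = p₁(1−p₂) + (1−p₁)p₂ = 0.094261 + 0.015574 = 0.109835.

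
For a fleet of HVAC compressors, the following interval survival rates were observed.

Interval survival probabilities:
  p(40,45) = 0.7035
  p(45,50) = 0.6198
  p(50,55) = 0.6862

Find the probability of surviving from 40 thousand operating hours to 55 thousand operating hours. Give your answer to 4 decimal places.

Chaining the interval survival probabilities: 0.7035 × 0.6198 × 0.6862.
= 0.299203.

0.2992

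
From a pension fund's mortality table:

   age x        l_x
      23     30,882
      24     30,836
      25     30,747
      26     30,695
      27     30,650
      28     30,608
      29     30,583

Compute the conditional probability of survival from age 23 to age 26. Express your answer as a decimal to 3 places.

The conditional survival probability is l_26/l_23 = 30,695/30,882 = 0.993945.

0.994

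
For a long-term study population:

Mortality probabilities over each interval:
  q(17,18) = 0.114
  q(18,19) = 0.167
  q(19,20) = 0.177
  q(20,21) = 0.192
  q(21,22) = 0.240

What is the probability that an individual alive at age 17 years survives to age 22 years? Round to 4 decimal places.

0.3730

The overall survival probability is (1 − 0.114) × (1 − 0.167) × (1 − 0.177) × (1 − 0.192) × (1 − 0.240).
= 0.886 × 0.833 × 0.823 × 0.808 × 0.760 = 0.372995.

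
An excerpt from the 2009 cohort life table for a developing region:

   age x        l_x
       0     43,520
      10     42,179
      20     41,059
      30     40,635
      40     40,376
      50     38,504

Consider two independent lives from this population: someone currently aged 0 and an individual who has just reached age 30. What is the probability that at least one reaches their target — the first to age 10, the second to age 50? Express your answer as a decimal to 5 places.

0.99838

p₁ = l_10/l_0 = 42,179/43,520 = 0.969187; p₂ = l_50/l_30 = 38,504/40,635 = 0.947558.
P(at least one) = 1 − (1−p₁)(1−p₂) = 1 − 0.030813 × 0.052442 = 0.998384.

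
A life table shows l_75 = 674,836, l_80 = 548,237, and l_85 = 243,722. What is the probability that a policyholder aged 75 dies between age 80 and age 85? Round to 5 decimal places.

We want 5|5q75 = (l_80 − l_85)/l_75.
This is the probability of reaching 80 but not 85, conditional on being alive at 75: (l_80 − l_85) / l_75.
= (548,237 − 243,722) / 674,836 = 304,515 / 674,836 = 0.451243.

0.45124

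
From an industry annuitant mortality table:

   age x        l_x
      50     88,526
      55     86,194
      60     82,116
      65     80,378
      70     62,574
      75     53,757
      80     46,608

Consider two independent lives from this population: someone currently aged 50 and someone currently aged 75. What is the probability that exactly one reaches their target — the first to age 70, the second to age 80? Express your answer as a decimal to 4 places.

0.3482

p₁ = l_70/l_50 = 62,574/88,526 = 0.706843; p₂ = l_80/l_75 = 46,608/53,757 = 0.867013.
P(exactly one) = p₁(1−p₂) + (1−p₁)p₂ = 0.094001 + 0.254171 = 0.348172.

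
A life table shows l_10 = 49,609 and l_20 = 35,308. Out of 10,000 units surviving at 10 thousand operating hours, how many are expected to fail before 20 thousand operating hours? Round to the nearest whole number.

2883

The relevant probability is 1 − 35,308/49,609 = 0.288274.
Expected number = 10,000 × 0.288274 = 2883.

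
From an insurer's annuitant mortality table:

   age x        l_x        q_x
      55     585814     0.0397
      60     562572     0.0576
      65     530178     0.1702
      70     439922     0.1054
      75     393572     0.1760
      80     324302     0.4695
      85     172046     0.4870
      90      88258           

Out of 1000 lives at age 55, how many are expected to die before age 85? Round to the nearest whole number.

706

The relevant probability is 1 − 172046/585814 = 0.706313.
Expected number = 1000 × 0.706313 = 706.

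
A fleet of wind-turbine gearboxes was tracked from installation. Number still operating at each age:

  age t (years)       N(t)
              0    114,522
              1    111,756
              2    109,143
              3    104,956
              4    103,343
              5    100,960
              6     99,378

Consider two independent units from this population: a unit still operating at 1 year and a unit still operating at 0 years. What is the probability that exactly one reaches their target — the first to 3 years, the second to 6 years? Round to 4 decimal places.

p₁ = N(3)/N(1) = 104,956/111,756 = 0.939153; p₂ = N(6)/N(0) = 99,378/114,522 = 0.867763.
P(exactly one) = p₁(1−p₂) + (1−p₁)p₂ = 0.124191 + 0.052801 = 0.176992.

0.1770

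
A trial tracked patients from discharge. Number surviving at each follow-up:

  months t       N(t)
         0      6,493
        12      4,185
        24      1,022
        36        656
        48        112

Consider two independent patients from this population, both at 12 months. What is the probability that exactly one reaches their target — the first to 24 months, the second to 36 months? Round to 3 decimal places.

p₁ = N(24)/N(12) = 1,022/4,185 = 0.244205; p₂ = N(36)/N(12) = 656/4,185 = 0.156750.
P(exactly one) = p₁(1−p₂) + (1−p₁)p₂ = 0.205926 + 0.118471 = 0.324397.

0.324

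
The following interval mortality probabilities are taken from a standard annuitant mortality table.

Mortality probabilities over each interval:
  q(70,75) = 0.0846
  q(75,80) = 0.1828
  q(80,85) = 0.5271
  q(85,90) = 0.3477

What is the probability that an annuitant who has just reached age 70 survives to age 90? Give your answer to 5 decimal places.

P(survive 70→90) = (1 − 0.0846) × (1 − 0.1828) × (1 − 0.5271) × (1 − 0.3477).
= 0.9154 × 0.8172 × 0.4729 × 0.6523 = 0.230758.

0.23076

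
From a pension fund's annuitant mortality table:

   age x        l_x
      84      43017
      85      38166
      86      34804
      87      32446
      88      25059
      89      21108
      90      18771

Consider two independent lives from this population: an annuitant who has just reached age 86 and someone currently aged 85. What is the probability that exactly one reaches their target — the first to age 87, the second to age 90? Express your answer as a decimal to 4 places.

0.5071

p₁ = l_87/l_86 = 32446/34804 = 0.932249; p₂ = l_90/l_85 = 18771/38166 = 0.491825.
P(exactly one) = p₁(1−p₂) + (1−p₁)p₂ = 0.473746 + 0.033322 = 0.507067.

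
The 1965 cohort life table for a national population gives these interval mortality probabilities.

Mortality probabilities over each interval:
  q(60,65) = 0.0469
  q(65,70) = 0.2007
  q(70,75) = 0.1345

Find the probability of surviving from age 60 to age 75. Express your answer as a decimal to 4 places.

0.6593

The overall survival probability is (1 − 0.0469) × (1 − 0.2007) × (1 − 0.1345).
= 0.9531 × 0.7993 × 0.8655 = 0.659349.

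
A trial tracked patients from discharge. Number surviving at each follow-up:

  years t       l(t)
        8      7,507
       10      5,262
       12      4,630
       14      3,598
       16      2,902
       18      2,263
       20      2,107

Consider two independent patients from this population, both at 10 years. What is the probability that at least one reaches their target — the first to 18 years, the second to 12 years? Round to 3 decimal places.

p₁ = l(18)/l(10) = 2,263/5,262 = 0.430065; p₂ = l(12)/l(10) = 4,630/5,262 = 0.879894.
P(at least one) = 1 − (1−p₁)(1−p₂) = 1 − 0.569935 × 0.120106 = 0.931547.

0.932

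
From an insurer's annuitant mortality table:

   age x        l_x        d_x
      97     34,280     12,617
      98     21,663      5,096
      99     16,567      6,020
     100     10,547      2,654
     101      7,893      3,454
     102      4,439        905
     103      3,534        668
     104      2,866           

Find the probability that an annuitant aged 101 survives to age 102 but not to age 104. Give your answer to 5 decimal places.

0.19929

We want 1|2q101 = (l_102 − l_104)/l_101.
This is the probability of reaching 102 but not 104, conditional on being alive at 101: (l_102 − l_104) / l_101.
= (4,439 − 2,866) / 7,893 = 1,573 / 7,893 = 0.199291.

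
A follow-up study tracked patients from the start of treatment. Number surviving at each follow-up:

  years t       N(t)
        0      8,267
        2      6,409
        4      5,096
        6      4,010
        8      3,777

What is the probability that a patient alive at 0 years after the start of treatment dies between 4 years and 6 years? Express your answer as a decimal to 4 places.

0.1314

This is the probability of reaching 4 but not 6, conditional on being alive at 0: (N(4) − N(6)) / N(0).
= (5,096 − 4,010) / 8,267 = 1,086 / 8,267 = 0.131366.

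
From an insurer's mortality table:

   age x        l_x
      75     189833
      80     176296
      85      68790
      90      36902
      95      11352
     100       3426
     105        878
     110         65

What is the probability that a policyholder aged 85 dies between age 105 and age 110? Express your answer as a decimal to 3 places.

We want 20|5q85 = (l_105 − l_110)/l_85.
This is the probability of reaching 105 but not 110, conditional on being alive at 85: (l_105 − l_110) / l_85.
= (878 − 65) / 68790 = 813 / 68790 = 0.011819.

0.012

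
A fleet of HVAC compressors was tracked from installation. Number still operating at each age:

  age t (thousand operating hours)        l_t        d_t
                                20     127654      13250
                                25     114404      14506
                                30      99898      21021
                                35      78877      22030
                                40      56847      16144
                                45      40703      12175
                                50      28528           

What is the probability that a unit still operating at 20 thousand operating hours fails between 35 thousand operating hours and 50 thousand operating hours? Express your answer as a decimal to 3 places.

This is the probability of reaching 35 but not 50, conditional on being operational at 20: (l_35 − l_50) / l_20.
= (78877 − 28528) / 127654 = 50349 / 127654 = 0.394418.

0.394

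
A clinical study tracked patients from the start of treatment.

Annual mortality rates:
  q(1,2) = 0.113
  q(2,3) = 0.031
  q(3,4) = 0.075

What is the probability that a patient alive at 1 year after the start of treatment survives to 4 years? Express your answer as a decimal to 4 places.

0.7950

The overall survival probability is (1 − 0.113) × (1 − 0.031) × (1 − 0.075).
= 0.887 × 0.969 × 0.925 = 0.795040.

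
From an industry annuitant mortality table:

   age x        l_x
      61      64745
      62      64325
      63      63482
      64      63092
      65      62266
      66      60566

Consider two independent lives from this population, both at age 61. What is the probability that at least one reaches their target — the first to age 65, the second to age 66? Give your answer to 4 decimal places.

0.9975

p₁ = l_65/l_61 = 62266/64745 = 0.961711; p₂ = l_66/l_61 = 60566/64745 = 0.935454.
P(at least one) = 1 − (1−p₁)(1−p₂) = 1 − 0.038289 × 0.064546 = 0.997529.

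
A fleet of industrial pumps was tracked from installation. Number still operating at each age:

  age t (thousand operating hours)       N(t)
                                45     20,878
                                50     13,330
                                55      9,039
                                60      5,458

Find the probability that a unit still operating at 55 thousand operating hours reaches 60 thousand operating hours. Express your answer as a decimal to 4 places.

The conditional survival probability is N(60)/N(55) = 5,458/9,039 = 0.603828.

0.6038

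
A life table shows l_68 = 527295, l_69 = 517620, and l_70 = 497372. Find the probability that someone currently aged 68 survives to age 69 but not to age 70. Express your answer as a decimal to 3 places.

0.038

This is the probability of reaching 69 but not 70, conditional on being alive at 68: (l_69 − l_70) / l_68.
= (517620 − 497372) / 527295 = 20248 / 527295 = 0.038400.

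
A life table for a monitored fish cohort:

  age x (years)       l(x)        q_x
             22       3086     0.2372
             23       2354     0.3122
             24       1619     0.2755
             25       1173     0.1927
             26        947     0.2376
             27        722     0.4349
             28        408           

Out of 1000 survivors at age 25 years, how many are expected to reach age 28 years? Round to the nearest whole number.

348

The relevant probability is 408/1173 = 0.347826.
Expected number = 1000 × 0.347826 = 348.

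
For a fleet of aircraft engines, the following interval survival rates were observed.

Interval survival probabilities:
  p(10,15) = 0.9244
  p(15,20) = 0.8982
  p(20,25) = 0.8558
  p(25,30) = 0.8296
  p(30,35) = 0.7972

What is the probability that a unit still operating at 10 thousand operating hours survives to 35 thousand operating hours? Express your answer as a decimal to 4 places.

Survival from 10 to 35 is the product of surviving each interval: 0.9244 × 0.8982 × 0.8558 × 0.8296 × 0.7972.
= 0.469939.

0.4699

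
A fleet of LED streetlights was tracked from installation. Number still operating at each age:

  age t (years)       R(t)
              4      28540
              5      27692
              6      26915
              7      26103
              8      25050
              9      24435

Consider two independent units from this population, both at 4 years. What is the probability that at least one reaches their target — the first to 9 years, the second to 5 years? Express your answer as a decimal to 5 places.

p₁ = R(9)/R(4) = 24435/28540 = 0.856167; p₂ = R(5)/R(4) = 27692/28540 = 0.970287.
P(at least one) = 1 − (1−p₁)(1−p₂) = 1 − 0.143833 × 0.029713 = 0.995726.

0.99573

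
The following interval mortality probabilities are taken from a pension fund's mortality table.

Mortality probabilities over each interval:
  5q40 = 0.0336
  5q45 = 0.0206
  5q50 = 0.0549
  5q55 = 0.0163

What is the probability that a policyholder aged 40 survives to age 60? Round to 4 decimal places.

0.8799

20p40 = (1 − 0.0336) × (1 − 0.0206) × (1 − 0.0549) × (1 − 0.0163).
= 0.9664 × 0.9794 × 0.9451 × 0.9837 = 0.879949.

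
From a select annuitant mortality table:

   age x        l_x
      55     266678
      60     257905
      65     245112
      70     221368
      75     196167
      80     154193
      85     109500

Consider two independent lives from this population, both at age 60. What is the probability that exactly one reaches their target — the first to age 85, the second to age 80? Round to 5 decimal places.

0.51476

p₁ = l_85/l_60 = 109500/257905 = 0.424575; p₂ = l_80/l_60 = 154193/257905 = 0.597867.
P(exactly one) = p₁(1−p₂) + (1−p₁)p₂ = 0.170736 + 0.344028 = 0.514763.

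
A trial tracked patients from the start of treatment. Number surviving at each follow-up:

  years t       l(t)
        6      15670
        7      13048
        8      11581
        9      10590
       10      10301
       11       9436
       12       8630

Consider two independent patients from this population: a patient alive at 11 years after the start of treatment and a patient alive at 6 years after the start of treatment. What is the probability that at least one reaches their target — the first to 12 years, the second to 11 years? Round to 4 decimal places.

p₁ = l(12)/l(11) = 8630/9436 = 0.914582; p₂ = l(11)/l(6) = 9436/15670 = 0.602170.
P(at least one) = 1 − (1−p₁)(1−p₂) = 1 − 0.085418 × 0.397830 = 0.966018.

0.9660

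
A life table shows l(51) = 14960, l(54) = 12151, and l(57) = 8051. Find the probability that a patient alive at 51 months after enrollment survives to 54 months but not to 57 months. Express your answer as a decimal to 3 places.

This is the probability of reaching 54 but not 57, conditional on being alive at 51: (l(54) − l(57)) / l(51).
= (12151 − 8051) / 14960 = 4100 / 14960 = 0.274064.

0.274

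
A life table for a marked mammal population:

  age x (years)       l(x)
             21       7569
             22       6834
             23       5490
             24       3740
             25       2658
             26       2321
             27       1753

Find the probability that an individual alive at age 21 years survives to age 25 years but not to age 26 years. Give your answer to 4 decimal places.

0.0445

This is the probability of reaching 25 but not 26, conditional on being alive at 21: (l(25) − l(26)) / l(21).
= (2658 − 2321) / 7569 = 337 / 7569 = 0.044524.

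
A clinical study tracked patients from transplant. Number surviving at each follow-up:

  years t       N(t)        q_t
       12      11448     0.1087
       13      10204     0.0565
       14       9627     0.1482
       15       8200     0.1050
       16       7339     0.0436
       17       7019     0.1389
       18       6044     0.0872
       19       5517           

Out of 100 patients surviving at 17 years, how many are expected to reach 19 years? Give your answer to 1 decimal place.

78.6

The relevant probability is 5517/7019 = 0.786009.
Expected number = 100 × 0.786009 = 78.6.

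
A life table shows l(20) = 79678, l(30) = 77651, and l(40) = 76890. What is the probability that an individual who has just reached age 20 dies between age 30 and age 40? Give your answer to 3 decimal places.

This is the probability of reaching 30 but not 40, conditional on being alive at 20: (l(30) − l(40)) / l(20).
= (77651 − 76890) / 79678 = 761 / 79678 = 0.009551.

0.010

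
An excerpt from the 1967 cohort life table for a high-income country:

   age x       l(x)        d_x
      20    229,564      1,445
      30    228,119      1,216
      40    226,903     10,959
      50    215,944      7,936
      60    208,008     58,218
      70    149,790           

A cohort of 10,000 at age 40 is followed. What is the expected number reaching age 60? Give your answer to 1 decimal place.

The relevant probability is 208,008/226,903 = 0.916727.
Expected number = 10,000 × 0.916727 = 9167.3.

9167.3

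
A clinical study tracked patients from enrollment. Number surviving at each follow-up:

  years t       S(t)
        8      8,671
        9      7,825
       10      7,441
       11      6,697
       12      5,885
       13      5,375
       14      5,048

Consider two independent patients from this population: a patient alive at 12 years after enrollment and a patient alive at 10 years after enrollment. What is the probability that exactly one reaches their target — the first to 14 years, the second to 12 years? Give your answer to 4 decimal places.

0.2919

p₁ = S(14)/S(12) = 5,048/5,885 = 0.857774; p₂ = S(12)/S(10) = 5,885/7,441 = 0.790888.
P(exactly one) = p₁(1−p₂) + (1−p₁)p₂ = 0.179371 + 0.112485 = 0.291856.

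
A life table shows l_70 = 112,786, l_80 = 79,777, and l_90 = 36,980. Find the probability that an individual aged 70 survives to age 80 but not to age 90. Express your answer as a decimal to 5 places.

0.37945

We want 10|10q70 = (l_80 − l_90)/l_70.
This is the probability of reaching 80 but not 90, conditional on being alive at 70: (l_80 − l_90) / l_70.
= (79,777 − 36,980) / 112,786 = 42,797 / 112,786 = 0.379453.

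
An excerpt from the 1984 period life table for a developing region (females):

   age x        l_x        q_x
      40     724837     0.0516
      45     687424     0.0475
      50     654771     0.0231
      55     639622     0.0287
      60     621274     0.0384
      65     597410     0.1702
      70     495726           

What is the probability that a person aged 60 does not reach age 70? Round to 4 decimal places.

0.2021

P(die before 70 | alive at 60) = 1 − l_70/l_60 = 1 − 495726/621274 = (125548)/621274 = 0.202082.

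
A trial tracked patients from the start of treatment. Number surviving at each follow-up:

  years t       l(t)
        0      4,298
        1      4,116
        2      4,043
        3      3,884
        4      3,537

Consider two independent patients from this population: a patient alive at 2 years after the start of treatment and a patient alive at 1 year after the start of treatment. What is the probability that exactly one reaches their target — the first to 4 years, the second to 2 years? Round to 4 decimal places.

p₁ = l(4)/l(2) = 3,537/4,043 = 0.874845; p₂ = l(2)/l(1) = 4,043/4,116 = 0.982264.
P(exactly one) = p₁(1−p₂) + (1−p₁)p₂ = 0.015516 + 0.122935 = 0.138452.

0.1385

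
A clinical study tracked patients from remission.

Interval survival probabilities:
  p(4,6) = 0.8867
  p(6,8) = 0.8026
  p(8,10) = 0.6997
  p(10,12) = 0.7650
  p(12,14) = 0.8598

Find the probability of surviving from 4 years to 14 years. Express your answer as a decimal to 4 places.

Survival from 4 to 14 is the product of surviving each interval: 0.8867 × 0.8026 × 0.6997 × 0.7650 × 0.8598.
= 0.327527.

0.3275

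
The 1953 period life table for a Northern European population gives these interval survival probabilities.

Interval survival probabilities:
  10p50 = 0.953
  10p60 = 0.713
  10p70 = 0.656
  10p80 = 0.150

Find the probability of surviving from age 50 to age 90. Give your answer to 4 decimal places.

Chaining the interval survival probabilities: 0.953 × 0.713 × 0.656 × 0.150.
= 0.066862.

0.0669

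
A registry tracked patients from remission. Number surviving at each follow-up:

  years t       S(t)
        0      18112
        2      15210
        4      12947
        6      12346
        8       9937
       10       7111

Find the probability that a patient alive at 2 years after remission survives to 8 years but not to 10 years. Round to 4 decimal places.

This is the probability of reaching 8 but not 10, conditional on being alive at 2: (S(8) − S(10)) / S(2).
= (9937 − 7111) / 15210 = 2826 / 15210 = 0.185799.

0.1858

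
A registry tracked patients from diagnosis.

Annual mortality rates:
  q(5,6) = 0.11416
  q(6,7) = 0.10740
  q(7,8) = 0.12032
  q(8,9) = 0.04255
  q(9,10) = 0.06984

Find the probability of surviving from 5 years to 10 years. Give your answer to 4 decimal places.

Chaining the interval survival probabilities: (1 − 0.11416) × (1 − 0.10740) × (1 − 0.12032) × (1 − 0.04255) × (1 − 0.06984).
= 0.88584 × 0.89260 × 0.87968 × 0.95745 × 0.93016 = 0.619456.

0.6195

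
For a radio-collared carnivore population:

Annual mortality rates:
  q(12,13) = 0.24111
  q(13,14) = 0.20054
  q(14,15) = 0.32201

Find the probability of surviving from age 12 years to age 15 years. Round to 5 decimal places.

Survival from 12 to 15 is the product of surviving each interval: (1 − 0.24111) × (1 − 0.20054) × (1 − 0.32201).
= 0.75889 × 0.79946 × 0.67799 = 0.411338.

0.41134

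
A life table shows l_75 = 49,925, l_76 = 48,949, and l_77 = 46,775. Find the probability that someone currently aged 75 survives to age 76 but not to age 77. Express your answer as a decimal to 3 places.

0.044

We want 1|1q75 = (l_76 − l_77)/l_75.
This is the probability of reaching 76 but not 77, conditional on being alive at 75: (l_76 − l_77) / l_75.
= (48,949 − 46,775) / 49,925 = 2,174 / 49,925 = 0.043545.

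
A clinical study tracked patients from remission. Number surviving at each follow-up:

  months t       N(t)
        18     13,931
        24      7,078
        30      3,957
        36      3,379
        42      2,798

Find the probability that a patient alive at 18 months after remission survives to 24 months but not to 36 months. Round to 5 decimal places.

This is the probability of reaching 24 but not 36, conditional on being alive at 18: (N(24) − N(36)) / N(18).
= (7,078 − 3,379) / 13,931 = 3,699 / 13,931 = 0.265523.

0.26552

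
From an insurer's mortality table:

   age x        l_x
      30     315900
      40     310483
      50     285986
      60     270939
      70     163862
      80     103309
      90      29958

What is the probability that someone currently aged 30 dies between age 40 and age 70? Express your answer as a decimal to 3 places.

0.464

We want 10|30q30 = (l_40 − l_70)/l_30.
This is the probability of reaching 40 but not 70, conditional on being alive at 30: (l_40 − l_70) / l_30.
= (310483 − 163862) / 315900 = 146621 / 315900 = 0.464137.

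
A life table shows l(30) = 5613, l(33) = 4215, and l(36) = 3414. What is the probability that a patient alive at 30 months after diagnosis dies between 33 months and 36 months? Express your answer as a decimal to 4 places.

0.1427

This is the probability of reaching 33 but not 36, conditional on being alive at 30: (l(33) − l(36)) / l(30).
= (4215 − 3414) / 5613 = 801 / 5613 = 0.142704.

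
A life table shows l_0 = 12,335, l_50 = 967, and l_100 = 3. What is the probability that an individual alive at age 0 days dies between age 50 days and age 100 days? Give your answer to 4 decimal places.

0.0782

This is the probability of reaching 50 but not 100, conditional on being alive at 0: (l_50 − l_100) / l_0.
= (967 − 3) / 12,335 = 964 / 12,335 = 0.078152.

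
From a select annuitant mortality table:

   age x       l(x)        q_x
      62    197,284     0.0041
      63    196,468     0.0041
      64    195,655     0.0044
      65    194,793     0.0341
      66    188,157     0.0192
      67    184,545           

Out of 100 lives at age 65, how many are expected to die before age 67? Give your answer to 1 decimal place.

The relevant probability is 1 − 184,545/194,793 = 0.052610.
Expected number = 100 × 0.052610 = 5.3.

5.3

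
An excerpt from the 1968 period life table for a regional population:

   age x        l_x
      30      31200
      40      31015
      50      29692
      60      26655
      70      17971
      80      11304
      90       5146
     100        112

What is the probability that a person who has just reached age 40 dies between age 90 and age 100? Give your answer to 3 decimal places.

0.162

This is the probability of reaching 90 but not 100, conditional on being alive at 40: (l_90 − l_100) / l_40.
= (5146 − 112) / 31015 = 5034 / 31015 = 0.162309.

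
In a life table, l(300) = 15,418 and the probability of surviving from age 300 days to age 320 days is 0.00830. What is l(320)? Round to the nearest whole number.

l(320) = l(300) × p = 15,418 × 0.00830 = 128.

128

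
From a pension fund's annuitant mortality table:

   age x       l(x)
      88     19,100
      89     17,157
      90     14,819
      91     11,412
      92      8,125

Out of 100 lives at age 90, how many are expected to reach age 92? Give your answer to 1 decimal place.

54.8

The relevant probability is 8,125/14,819 = 0.548283.
Expected number = 100 × 0.548283 = 54.8.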